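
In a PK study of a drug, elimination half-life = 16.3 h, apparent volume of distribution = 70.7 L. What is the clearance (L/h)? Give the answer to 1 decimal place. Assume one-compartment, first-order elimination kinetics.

k = ln2 / t½ = 0.693147 / 16.3 = 0.04252 h⁻¹
CL = k × Vd = 0.04252 × 70.7 = 3.006 L/h

3.0 L/h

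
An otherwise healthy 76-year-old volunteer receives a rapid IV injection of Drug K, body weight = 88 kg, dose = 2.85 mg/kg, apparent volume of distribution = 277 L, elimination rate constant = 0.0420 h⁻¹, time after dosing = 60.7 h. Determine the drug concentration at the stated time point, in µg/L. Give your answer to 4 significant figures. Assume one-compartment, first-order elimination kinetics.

Total dose = 2.85 × 88 = 250.8 mg
C₀ = Dose / Vd = 250.8 / 277 = 0.9054 mg/L
C = C₀ · e^(−k·t) = 0.9054 × e^(−0.04200 × 60.7)
  = 0.9054 × 0.07813 = 0.07074 mg/L
Convert: 0.07074 mg/L × 1000 = 70.74 µg/L

70.74 µg/L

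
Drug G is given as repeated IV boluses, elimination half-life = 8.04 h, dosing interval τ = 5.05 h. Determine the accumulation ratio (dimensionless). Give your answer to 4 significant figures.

2.833

k = ln2 / t½ = 0.693147 / 8.04 = 0.08621 h⁻¹
e^(−kτ) = e^(−0.08621 × 5.05) = 0.6470
Accumulation ratio R = 1 / (1 − e^(−kτ)) = 1 / (1 − 0.6470) = 2.833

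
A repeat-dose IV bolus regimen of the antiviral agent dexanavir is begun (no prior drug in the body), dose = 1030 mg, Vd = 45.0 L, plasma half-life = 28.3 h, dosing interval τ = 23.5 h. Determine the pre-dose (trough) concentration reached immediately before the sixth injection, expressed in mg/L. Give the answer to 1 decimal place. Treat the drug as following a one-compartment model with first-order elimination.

27.8 mg/L

C₀ per dose = Dose / Vd = 1030 / 45.0 = 22.89 mg/L
k = ln2 / t½ = 0.693147 / 28.3 = 0.02449 h⁻¹
Fraction remaining after one interval: r = e^(−kτ) = e^(−0.02449 × 23.5) = 0.5624
Before dose 6, 5 doses have been given (aged 1τ, 2τ, 3τ, 4τ, 5τ).
C_trough = C₀ × (r + r² + … + r^5) = C₀ × r(1−r^5)/(1−r)
        = 22.89 × 0.5624 × (1 − 0.05626) / (1 − 0.5624) = 27.76 mg/L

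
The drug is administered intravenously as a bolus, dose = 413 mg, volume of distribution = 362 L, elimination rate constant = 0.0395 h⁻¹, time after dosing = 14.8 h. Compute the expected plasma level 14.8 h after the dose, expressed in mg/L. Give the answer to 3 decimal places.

0.636 mg/L

C₀ = Dose / Vd = 413.0 / 362 = 1.141 mg/L
C = C₀ · e^(−k·t) = 1.141 × e^(−0.03950 × 14.8)
  = 1.141 × 0.5573 = 0.6359 mg/L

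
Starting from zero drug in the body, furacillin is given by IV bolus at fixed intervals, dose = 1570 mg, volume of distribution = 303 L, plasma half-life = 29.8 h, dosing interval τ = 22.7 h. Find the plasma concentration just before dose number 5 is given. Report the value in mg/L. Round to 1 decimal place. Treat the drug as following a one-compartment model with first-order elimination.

6.5 mg/L

C₀ per dose = Dose / Vd = 1570 / 303 = 5.182 mg/L
k = ln2 / t½ = 0.693147 / 29.8 = 0.02326 h⁻¹
Fraction remaining after one interval: r = e^(−kτ) = e^(−0.02326 × 22.7) = 0.5898
Before dose 5, 4 doses have been given (aged 1τ, 2τ, 3τ, 4τ).
C_trough = C₀ × (r + r² + … + r^4) = C₀ × r(1−r^4)/(1−r)
        = 5.182 × 0.5898 × (1 − 0.1210) / (1 − 0.5898) = 6.549 mg/L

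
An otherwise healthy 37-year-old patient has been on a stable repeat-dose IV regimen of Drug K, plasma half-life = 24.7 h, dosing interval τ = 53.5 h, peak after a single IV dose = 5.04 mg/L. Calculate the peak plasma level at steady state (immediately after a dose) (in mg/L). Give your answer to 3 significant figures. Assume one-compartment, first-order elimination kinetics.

k = ln2 / t½ = 0.693147 / 24.7 = 0.02806 h⁻¹
e^(−kτ) = e^(−0.02806 × 53.5) = 0.2229
Accumulation ratio R = 1 / (1 − e^(−kτ)) = 1 / (1 − 0.2229) = 1.287
Steady-state peak = C₀ × R = 5.04 × 1.287 = 6.486 mg/L

6.49 mg/L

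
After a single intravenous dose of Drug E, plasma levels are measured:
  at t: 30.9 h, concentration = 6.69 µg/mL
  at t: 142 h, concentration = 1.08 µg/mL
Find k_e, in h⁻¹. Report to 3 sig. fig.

0.0164 h⁻¹

k = ln(C₁/C₂) / (t₂ − t₁) = ln(6.69/1.08) / (142 − 30.9)
  = 1.824 / 111.1 = 0.01642 h⁻¹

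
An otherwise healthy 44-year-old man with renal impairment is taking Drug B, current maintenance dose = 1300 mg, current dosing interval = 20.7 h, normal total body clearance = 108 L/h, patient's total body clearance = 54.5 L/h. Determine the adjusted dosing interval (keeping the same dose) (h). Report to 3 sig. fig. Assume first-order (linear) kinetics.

41.0 h

To keep the same average steady-state level, dosing rate must scale with clearance.
CL ratio = 54.5 / 108 = 0.5046
New interval (same dose) = 20.7 / 0.5046 = 41.02 h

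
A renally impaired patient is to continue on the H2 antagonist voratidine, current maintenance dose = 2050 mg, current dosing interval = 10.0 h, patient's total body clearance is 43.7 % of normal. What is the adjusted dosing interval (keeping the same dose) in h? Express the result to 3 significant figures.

22.9 h

To keep the same average steady-state level, dosing rate must scale with clearance.
CL ratio = 43.7 / 100 = 0.4370
New interval (same dose) = 10.0 / 0.4370 = 22.88 h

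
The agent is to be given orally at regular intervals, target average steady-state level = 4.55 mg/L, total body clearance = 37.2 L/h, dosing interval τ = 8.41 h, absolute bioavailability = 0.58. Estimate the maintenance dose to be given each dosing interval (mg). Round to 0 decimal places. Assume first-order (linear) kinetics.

At steady state, F × (Dose/τ) = Css × CL.
Dose = Css × CL × τ / F = 4.55 × 37.20 × 8.41 / 0.58 = 2454 mg

2454 mg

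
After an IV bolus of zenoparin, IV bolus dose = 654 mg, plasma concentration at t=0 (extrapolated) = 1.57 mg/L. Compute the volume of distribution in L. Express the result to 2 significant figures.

420 L

Vd = Dose / C₀ = 654.0 / 1.57 = 416.6 L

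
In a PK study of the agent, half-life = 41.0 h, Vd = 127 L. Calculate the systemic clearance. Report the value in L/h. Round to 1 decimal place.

k = ln2 / t½ = 0.693147 / 41.0 = 0.01691 h⁻¹
CL = k × Vd = 0.01691 × 127 = 2.148 L/h

2.1 L/h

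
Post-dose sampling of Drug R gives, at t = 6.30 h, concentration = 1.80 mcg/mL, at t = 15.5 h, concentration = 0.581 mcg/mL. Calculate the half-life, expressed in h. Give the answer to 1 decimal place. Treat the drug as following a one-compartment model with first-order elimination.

5.6 h

k = ln(C₁/C₂) / (t₂ − t₁) = ln(1.80/0.581) / (15.5 − 6.30)
  = 1.131 / 9.200 = 0.1229 h⁻¹
t½ = ln2 / k = 0.693147 / 0.1229 = 5.640 h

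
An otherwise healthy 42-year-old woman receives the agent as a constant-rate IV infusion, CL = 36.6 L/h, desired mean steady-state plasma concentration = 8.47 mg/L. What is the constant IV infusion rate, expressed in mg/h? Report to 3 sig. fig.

310 mg/h

At steady state, infusion rate R₀ = Css × CL = 8.47 × 36.60 = 310.0 mg/h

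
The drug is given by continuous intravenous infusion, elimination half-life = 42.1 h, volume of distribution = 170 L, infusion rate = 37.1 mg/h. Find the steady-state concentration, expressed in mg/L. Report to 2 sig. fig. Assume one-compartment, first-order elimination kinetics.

13 mg/L

k = ln2 / t½ = 0.693147 / 42.1 = 0.01646 h⁻¹
CL = k × Vd = 0.01646 × 170 = 2.798 L/h
At steady state Css = R₀ / CL = 37.1 / 2.798 = 13.26 mg/L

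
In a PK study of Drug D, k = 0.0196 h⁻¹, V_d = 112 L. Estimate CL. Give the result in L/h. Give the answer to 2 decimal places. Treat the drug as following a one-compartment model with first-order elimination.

CL = k × Vd = 0.0196 × 112 = 2.195 L/h

2.20 L/h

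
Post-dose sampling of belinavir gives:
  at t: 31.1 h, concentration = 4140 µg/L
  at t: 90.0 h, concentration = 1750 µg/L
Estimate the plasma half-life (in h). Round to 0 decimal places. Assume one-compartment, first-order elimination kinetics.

k = ln(C₁/C₂) / (t₂ − t₁) = ln(4140/1750) / (90.0 − 31.1)
  = 0.8611 / 58.90 = 0.01462 h⁻¹
t½ = ln2 / k = 0.693147 / 0.01462 = 47.41 h

47 h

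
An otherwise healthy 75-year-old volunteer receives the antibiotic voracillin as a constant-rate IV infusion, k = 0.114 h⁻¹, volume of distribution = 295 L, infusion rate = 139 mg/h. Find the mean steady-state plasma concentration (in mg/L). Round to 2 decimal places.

CL = k × Vd = 0.1140 × 295 = 33.63 L/h
At steady state Css = R₀ / CL = 139 / 33.63 = 4.133 mg/L

4.13 mg/L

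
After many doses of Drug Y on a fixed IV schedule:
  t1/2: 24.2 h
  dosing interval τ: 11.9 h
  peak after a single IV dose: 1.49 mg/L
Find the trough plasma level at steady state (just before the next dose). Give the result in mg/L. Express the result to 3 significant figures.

3.67 mg/L

k = ln2 / t½ = 0.693147 / 24.2 = 0.02864 h⁻¹
e^(−kτ) = e^(−0.02864 × 11.9) = 0.7112
Accumulation ratio R = 1 / (1 − e^(−kτ)) = 1 / (1 − 0.7112) = 3.463
Steady-state trough = C₀ × R × e^(−kτ) = 1.49 × 3.463 × 0.7112 = 3.670 mg/L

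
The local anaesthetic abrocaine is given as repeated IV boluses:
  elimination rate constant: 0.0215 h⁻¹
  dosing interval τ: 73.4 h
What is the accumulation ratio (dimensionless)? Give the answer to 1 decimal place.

e^(−kτ) = e^(−0.02150 × 73.4) = 0.2064
Accumulation ratio R = 1 / (1 − e^(−kτ)) = 1 / (1 − 0.2064) = 1.260

1.3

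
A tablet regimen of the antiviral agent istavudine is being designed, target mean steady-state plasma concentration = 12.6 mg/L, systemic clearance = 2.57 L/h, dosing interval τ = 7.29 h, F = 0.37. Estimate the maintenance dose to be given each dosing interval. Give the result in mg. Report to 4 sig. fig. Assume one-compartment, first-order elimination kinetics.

At steady state, F × (Dose/τ) = Css × CL.
Dose = Css × CL × τ / F = 12.6 × 2.570 × 7.29 / 0.37 = 638.0 mg

638.0 mg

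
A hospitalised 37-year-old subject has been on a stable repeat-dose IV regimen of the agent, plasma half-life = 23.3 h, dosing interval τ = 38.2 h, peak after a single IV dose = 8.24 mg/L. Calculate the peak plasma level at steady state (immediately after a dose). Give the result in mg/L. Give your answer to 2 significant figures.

12 mg/L

k = ln2 / t½ = 0.693147 / 23.3 = 0.02975 h⁻¹
e^(−kτ) = e^(−0.02975 × 38.2) = 0.3210
Accumulation ratio R = 1 / (1 − e^(−kτ)) = 1 / (1 − 0.3210) = 1.473
Steady-state peak = C₀ × R = 8.24 × 1.473 = 12.14 mg/L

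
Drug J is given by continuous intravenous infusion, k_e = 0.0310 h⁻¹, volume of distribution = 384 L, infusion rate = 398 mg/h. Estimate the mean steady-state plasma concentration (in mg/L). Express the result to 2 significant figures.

CL = k × Vd = 0.03100 × 384 = 11.90 L/h
At steady state Css = R₀ / CL = 398 / 11.90 = 33.45 mg/L

33 mg/L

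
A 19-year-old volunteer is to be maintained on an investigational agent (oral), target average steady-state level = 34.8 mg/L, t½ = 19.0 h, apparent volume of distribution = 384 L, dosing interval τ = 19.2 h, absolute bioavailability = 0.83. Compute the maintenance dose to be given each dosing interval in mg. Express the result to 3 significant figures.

11300 mg

k = ln2 / t½ = 0.693147 / 19.0 = 0.03648 h⁻¹
CL = k × Vd = 0.03648 × 384 = 14.01 L/h
At steady state, F × (Dose/τ) = Css × CL.
Dose = Css × CL × τ / F = 34.8 × 14.01 × 19.2 / 0.83 = 11280 mg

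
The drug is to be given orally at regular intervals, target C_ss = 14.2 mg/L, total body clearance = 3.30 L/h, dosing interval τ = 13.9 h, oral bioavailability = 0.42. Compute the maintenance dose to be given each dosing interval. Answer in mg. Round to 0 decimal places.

At steady state, F × (Dose/τ) = Css × CL.
Dose = Css × CL × τ / F = 14.2 × 3.300 × 13.9 / 0.42 = 1551 mg

1551 mg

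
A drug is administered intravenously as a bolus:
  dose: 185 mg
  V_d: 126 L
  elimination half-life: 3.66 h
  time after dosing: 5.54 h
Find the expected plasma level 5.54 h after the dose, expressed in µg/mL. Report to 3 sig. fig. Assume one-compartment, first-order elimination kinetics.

0.514 µg/mL

C₀ = Dose / Vd = 185.0 / 126 = 1.468 mg/L
k = ln2 / t½ = 0.693147 / 3.66 = 0.1894 h⁻¹
C = C₀ · e^(−k·t) = 1.468 × e^(−0.1894 × 5.54)
  = 1.468 × 0.3502 = 0.5141 mg/L
(0.5141 mg/L = 0.5141 µg/mL)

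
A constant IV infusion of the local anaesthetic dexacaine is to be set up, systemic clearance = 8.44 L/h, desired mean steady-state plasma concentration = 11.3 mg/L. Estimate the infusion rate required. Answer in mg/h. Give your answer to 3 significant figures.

95.4 mg/h

At steady state, infusion rate R₀ = Css × CL = 11.3 × 8.440 = 95.37 mg/h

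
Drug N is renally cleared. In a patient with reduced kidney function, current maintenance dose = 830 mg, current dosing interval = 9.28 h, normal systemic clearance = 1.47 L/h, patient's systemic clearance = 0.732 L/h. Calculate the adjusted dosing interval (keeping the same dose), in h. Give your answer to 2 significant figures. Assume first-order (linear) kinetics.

19 h

To keep the same average steady-state level, dosing rate must scale with clearance.
CL ratio = 0.732 / 1.47 = 0.4980
New interval (same dose) = 9.28 / 0.4980 = 18.63 h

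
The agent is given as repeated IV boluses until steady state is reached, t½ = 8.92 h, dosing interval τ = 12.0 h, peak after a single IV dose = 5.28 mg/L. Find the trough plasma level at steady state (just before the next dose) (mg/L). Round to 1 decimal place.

3.4 mg/L

k = ln2 / t½ = 0.693147 / 8.92 = 0.07771 h⁻¹
e^(−kτ) = e^(−0.07771 × 12.0) = 0.3936
Accumulation ratio R = 1 / (1 − e^(−kτ)) = 1 / (1 − 0.3936) = 1.649
Steady-state trough = C₀ × R × e^(−kτ) = 5.28 × 1.649 × 0.3936 = 3.427 mg/L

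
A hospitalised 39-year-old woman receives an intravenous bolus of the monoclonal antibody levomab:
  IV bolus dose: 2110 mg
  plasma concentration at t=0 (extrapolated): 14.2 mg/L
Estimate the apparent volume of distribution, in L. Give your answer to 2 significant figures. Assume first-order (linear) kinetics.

Vd = Dose / C₀ = 2110 / 14.2 = 148.6 L

150 L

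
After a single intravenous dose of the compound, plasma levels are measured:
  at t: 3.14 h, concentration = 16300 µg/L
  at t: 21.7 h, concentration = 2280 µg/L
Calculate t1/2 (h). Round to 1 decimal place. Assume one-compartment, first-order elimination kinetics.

k = ln(C₁/C₂) / (t₂ − t₁) = ln(16300/2280) / (21.7 − 3.14)
  = 1.967 / 18.56 = 0.1060 h⁻¹
t½ = ln2 / k = 0.693147 / 0.1060 = 6.539 h

6.5 h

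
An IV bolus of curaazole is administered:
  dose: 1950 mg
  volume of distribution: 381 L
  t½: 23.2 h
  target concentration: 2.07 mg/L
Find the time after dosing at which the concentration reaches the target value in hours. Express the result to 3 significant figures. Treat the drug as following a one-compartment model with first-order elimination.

30.3 h

C₀ = Dose / Vd = 1950 / 381 = 5.118 mg/L
k = ln2 / t½ = 0.693147 / 23.2 = 0.02988 h⁻¹
t = ln(C₀ / C) / k = ln(5.118 / 2.07) / 0.02988
  = ln(2.472) / 0.02988 = 0.9050 / 0.02988 = 30.29 h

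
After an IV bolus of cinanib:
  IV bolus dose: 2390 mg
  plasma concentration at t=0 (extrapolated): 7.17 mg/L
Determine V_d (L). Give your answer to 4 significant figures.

Vd = Dose / C₀ = 2390 / 7.17 = 333.3 L

333.3 L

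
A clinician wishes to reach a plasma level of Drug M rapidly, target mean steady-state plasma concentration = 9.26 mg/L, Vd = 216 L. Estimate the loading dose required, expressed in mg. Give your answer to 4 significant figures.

2000 mg

LD = Css × Vd = 9.26 × 216 = 2000 mg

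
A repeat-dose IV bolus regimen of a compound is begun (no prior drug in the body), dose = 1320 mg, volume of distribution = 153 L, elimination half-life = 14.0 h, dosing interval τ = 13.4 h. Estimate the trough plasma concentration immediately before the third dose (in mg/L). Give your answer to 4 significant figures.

6.733 mg/L

C₀ per dose = Dose / Vd = 1320 / 153 = 8.627 mg/L
k = ln2 / t½ = 0.693147 / 14.0 = 0.04951 h⁻¹
Fraction remaining after one interval: r = e^(−kτ) = e^(−0.04951 × 13.4) = 0.5151
Before dose 3, 2 doses have been given (aged 1τ, 2τ).
C_trough = C₀ × (r + r²) = 8.627 × (0.5151 + 0.2653) = 6.733 mg/L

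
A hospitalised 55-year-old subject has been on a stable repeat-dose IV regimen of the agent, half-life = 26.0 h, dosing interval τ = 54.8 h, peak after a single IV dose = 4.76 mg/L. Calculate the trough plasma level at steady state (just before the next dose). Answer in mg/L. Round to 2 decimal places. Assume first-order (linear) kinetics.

1.44 mg/L

k = ln2 / t½ = 0.693147 / 26.0 = 0.02666 h⁻¹
e^(−kτ) = e^(−0.02666 × 54.8) = 0.2320
Accumulation ratio R = 1 / (1 − e^(−kτ)) = 1 / (1 − 0.2320) = 1.302
Steady-state trough = C₀ × R × e^(−kτ) = 4.76 × 1.302 × 0.2320 = 1.438 mg/L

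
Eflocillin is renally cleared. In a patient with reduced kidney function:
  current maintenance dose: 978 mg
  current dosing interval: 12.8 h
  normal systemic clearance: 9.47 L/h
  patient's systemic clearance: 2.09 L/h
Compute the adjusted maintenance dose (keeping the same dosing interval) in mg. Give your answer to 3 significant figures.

216 mg

To keep the same average steady-state level, dosing rate must scale with clearance.
CL ratio = 2.09 / 9.47 = 0.2207
New dose (same interval) = 978 × 0.2207 = 215.8 mg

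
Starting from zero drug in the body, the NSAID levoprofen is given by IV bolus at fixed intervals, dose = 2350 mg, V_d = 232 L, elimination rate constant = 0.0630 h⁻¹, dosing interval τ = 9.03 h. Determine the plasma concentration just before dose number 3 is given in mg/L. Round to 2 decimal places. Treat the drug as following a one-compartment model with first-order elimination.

8.98 mg/L

C₀ per dose = Dose / Vd = 2350 / 232 = 10.13 mg/L
Fraction remaining after one interval: r = e^(−kτ) = e^(−0.06300 × 9.03) = 0.5662
Before dose 3, 2 doses have been given (aged 1τ, 2τ).
C_trough = C₀ × (r + r²) = 10.13 × (0.5662 + 0.3206) = 8.983 mg/L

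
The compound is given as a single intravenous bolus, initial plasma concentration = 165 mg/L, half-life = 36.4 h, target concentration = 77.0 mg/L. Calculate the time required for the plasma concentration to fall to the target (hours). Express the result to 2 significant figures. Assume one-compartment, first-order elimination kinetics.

40 h

k = ln2 / t½ = 0.693147 / 36.4 = 0.01904 h⁻¹
t = ln(C₀ / C) / k = ln(165.0 / 77.0) / 0.01904
  = ln(2.143) / 0.01904 = 0.7622 / 0.01904 = 40.03 h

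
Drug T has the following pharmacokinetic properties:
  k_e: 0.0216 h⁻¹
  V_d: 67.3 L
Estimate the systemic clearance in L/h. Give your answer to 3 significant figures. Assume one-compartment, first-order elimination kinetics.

CL = k × Vd = 0.0216 × 67.3 = 1.454 L/h

1.45 L/h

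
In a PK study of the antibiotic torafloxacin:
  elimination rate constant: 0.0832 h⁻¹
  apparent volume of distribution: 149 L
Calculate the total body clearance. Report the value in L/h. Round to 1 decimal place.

12.4 L/h

CL = k × Vd = 0.0832 × 149 = 12.40 L/h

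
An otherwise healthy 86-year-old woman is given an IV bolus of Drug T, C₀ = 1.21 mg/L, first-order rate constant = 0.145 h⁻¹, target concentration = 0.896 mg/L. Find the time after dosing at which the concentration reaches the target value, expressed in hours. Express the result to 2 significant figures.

t = ln(C₀ / C) / k = ln(1.210 / 0.896) / 0.1450
  = ln(1.350) / 0.1450 = 0.3001 / 0.1450 = 2.070 h

2.1 h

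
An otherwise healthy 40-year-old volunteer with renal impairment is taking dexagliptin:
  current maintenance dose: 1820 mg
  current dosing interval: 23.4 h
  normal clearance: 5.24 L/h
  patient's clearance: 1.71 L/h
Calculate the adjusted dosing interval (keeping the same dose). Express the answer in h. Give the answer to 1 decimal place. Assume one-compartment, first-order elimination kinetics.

71.7 h

To keep the same average steady-state level, dosing rate must scale with clearance.
CL ratio = 1.71 / 5.24 = 0.3263
New interval (same dose) = 23.4 / 0.3263 = 71.71 h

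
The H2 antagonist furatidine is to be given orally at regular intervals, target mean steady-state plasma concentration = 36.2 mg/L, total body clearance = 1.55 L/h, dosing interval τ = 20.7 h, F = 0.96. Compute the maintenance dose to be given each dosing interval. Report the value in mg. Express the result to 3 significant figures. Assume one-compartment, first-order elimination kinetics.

1210 mg

At steady state, F × (Dose/τ) = Css × CL.
Dose = Css × CL × τ / F = 36.2 × 1.550 × 20.7 / 0.96 = 1210 mg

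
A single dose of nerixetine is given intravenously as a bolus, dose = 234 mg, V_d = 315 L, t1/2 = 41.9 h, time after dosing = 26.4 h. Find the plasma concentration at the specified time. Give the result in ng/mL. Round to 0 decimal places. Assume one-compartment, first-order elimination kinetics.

C₀ = Dose / Vd = 234.0 / 315 = 0.7429 mg/L
k = ln2 / t½ = 0.693147 / 41.9 = 0.01654 h⁻¹
C = C₀ · e^(−k·t) = 0.7429 × e^(−0.01654 × 26.4)
  = 0.7429 × 0.6462 = 0.4801 mg/L
Convert: 0.4801 mg/L × 1000 = 480.1 ng/mL

480 ng/mL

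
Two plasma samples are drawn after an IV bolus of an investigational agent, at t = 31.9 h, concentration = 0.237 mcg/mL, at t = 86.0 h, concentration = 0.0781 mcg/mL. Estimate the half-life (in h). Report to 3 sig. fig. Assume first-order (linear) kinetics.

33.8 h

k = ln(C₁/C₂) / (t₂ − t₁) = ln(0.237/0.0781) / (86.0 − 31.9)
  = 1.110 / 54.10 = 0.02052 h⁻¹
t½ = ln2 / k = 0.693147 / 0.02052 = 33.78 h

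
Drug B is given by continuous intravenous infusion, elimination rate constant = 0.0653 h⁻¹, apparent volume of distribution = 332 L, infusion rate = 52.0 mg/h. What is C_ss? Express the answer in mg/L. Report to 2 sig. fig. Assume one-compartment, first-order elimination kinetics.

CL = k × Vd = 0.06530 × 332 = 21.68 L/h
At steady state Css = R₀ / CL = 52.0 / 21.68 = 2.399 mg/L

2.4 mg/L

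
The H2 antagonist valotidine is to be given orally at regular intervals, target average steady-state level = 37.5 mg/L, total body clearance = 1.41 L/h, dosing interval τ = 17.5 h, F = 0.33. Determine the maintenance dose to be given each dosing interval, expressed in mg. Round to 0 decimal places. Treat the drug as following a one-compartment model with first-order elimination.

2804 mg

At steady state, F × (Dose/τ) = Css × CL.
Dose = Css × CL × τ / F = 37.5 × 1.410 × 17.5 / 0.33 = 2804 mg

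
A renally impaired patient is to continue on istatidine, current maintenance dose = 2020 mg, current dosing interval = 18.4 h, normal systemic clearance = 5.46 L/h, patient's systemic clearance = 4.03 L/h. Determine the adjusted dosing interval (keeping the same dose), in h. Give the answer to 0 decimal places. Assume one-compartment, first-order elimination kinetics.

To keep the same average steady-state level, dosing rate must scale with clearance.
CL ratio = 4.03 / 5.46 = 0.7381
New interval (same dose) = 18.4 / 0.7381 = 24.93 h

25 h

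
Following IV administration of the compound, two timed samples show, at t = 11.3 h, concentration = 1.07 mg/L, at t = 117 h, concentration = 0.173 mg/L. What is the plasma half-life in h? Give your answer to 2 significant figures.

40 h

k = ln(C₁/C₂) / (t₂ − t₁) = ln(1.07/0.173) / (117 − 11.3)
  = 1.822 / 105.7 = 0.01724 h⁻¹
t½ = ln2 / k = 0.693147 / 0.01724 = 40.21 h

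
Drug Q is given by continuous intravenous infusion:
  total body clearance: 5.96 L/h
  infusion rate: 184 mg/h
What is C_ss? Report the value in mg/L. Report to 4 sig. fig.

At steady state Css = R₀ / CL = 184 / 5.960 = 30.87 mg/L

30.87 mg/L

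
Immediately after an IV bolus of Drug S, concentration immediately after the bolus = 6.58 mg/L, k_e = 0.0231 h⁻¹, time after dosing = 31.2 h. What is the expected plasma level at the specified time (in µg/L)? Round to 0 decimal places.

3201 µg/L

C = C₀ · e^(−k·t) = 6.580 × e^(−0.02310 × 31.2)
  = 6.580 × 0.4864 = 3.201 mg/L
Convert: 3.201 mg/L × 1000 = 3201 µg/L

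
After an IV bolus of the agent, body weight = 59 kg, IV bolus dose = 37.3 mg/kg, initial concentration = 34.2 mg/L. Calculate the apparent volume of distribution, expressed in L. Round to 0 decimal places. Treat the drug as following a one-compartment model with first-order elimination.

64 L

Dose = 37.3 × 59 = 2201 mg
Vd = Dose / C₀ = 2201 / 34.2 = 64.36 L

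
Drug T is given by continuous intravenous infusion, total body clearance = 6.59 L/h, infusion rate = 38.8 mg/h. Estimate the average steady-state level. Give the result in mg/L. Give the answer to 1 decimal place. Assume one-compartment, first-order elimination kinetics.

5.9 mg/L

At steady state Css = R₀ / CL = 38.8 / 6.590 = 5.888 mg/L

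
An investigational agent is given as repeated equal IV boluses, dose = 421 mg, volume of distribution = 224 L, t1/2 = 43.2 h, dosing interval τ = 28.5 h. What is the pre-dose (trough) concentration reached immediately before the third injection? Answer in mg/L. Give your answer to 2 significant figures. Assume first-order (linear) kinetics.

C₀ per dose = Dose / Vd = 421 / 224 = 1.879 mg/L
k = ln2 / t½ = 0.693147 / 43.2 = 0.01605 h⁻¹
Fraction remaining after one interval: r = e^(−kτ) = e^(−0.01605 × 28.5) = 0.6329
Before dose 3, 2 doses have been given (aged 1τ, 2τ).
C_trough = C₀ × (r + r²) = 1.879 × (0.6329 + 0.4006) = 1.942 mg/L

1.9 mg/L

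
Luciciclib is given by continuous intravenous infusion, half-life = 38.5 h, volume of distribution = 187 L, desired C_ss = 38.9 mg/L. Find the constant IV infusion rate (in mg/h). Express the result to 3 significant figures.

131 mg/h

k = ln2 / t½ = 0.693147 / 38.5 = 0.01800 h⁻¹
CL = k × Vd = 0.01800 × 187 = 3.366 L/h
At steady state, infusion rate R₀ = Css × CL = 38.9 × 3.366 = 130.9 mg/h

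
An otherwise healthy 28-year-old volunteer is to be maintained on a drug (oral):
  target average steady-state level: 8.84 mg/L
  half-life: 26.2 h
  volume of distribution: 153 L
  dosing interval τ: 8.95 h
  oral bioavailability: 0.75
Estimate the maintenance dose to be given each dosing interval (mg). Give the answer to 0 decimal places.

k = ln2 / t½ = 0.693147 / 26.2 = 0.02646 h⁻¹
CL = k × Vd = 0.02646 × 153 = 4.048 L/h
At steady state, F × (Dose/τ) = Css × CL.
Dose = Css × CL × τ / F = 8.84 × 4.048 × 8.95 / 0.75 = 427.0 mg

427 mg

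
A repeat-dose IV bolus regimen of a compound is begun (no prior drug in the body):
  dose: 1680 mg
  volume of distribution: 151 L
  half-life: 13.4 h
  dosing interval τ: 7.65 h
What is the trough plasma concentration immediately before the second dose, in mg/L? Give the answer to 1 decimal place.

C₀ per dose = Dose / Vd = 1680 / 151 = 11.13 mg/L
k = ln2 / t½ = 0.693147 / 13.4 = 0.05173 h⁻¹
Fraction remaining after one interval: r = e^(−kτ) = e^(−0.05173 × 7.65) = 0.6732
Before dose 2, 1 dose has been given (aged 1τ).
C_trough = C₀ × r = 11.13 × 0.6732 = 7.493 mg/L

7.5 mg/L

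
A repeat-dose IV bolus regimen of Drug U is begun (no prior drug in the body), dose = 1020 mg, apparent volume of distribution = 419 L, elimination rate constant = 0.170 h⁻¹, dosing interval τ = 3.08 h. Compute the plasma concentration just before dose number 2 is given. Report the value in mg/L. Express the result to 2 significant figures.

C₀ per dose = Dose / Vd = 1020 / 419 = 2.434 mg/L
Fraction remaining after one interval: r = e^(−kτ) = e^(−0.1700 × 3.08) = 0.5924
Before dose 2, 1 dose has been given (aged 1τ).
C_trough = C₀ × r = 2.434 × 0.5924 = 1.442 mg/L

1.4 mg/L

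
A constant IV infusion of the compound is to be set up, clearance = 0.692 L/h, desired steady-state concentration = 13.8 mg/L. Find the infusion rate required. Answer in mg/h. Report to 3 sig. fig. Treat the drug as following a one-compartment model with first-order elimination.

9.55 mg/h

At steady state, infusion rate R₀ = Css × CL = 13.8 × 0.6920 = 9.550 mg/h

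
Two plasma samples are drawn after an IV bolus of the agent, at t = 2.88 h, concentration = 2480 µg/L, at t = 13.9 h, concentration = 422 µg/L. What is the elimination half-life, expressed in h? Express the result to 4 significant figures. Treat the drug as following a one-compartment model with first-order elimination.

k = ln(C₁/C₂) / (t₂ − t₁) = ln(2480/422) / (13.9 − 2.88)
  = 1.771 / 11.02 = 0.1607 h⁻¹
t½ = ln2 / k = 0.693147 / 0.1607 = 4.313 h

4.313 h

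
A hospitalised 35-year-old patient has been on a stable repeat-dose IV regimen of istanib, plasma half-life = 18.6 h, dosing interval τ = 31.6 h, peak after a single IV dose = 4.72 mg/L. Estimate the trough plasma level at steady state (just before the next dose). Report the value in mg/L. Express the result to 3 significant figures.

k = ln2 / t½ = 0.693147 / 18.6 = 0.03727 h⁻¹
e^(−kτ) = e^(−0.03727 × 31.6) = 0.3080
Accumulation ratio R = 1 / (1 − e^(−kτ)) = 1 / (1 − 0.3080) = 1.445
Steady-state trough = C₀ × R × e^(−kτ) = 4.72 × 1.445 × 0.3080 = 2.101 mg/L

2.10 mg/L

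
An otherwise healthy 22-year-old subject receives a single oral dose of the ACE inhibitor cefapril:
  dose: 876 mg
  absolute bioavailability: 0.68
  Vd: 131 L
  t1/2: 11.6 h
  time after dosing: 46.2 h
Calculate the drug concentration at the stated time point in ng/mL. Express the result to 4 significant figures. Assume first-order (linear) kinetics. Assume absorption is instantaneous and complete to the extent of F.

Amount reaching circulation = F × Dose = 0.68 × 876.0 = 595.7 mg
C₀ = F·Dose / Vd = 595.7 / 131 = 4.547 mg/L
k = ln2 / t½ = 0.693147 / 11.6 = 0.05975 h⁻¹
C = C₀ · e^(−k·t) = 4.547 × e^(−0.05975 × 46.2)
  = 4.547 × 0.06326 = 0.2876 mg/L
Convert: 0.2876 mg/L × 1000 = 287.6 ng/mL

287.6 ng/mL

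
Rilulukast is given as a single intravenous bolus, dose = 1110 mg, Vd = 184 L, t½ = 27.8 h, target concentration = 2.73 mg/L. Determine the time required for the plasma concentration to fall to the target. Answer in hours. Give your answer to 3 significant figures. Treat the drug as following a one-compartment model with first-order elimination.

C₀ = Dose / Vd = 1110 / 184 = 6.033 mg/L
k = ln2 / t½ = 0.693147 / 27.8 = 0.02493 h⁻¹
t = ln(C₀ / C) / k = ln(6.033 / 2.73) / 0.02493
  = ln(2.210) / 0.02493 = 0.7930 / 0.02493 = 31.81 h

31.8 h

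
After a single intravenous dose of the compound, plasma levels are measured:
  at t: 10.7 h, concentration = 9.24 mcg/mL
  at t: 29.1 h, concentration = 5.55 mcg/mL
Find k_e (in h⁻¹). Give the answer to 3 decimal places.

k = ln(C₁/C₂) / (t₂ − t₁) = ln(9.24/5.55) / (29.1 − 10.7)
  = 0.5097 / 18.40 = 0.02770 h⁻¹

0.028 h⁻¹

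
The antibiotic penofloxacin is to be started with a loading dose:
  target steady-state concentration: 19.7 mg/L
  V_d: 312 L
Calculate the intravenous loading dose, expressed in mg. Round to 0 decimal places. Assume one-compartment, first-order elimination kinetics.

LD = Css × Vd = 19.7 × 312 = 6146 mg

6146 mg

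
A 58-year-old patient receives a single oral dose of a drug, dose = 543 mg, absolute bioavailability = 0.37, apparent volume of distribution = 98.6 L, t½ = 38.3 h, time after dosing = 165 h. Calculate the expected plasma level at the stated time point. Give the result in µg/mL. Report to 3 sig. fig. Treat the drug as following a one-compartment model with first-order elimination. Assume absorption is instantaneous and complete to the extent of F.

Amount reaching circulation = F × Dose = 0.37 × 543.0 = 200.9 mg
C₀ = F·Dose / Vd = 200.9 / 98.6 = 2.038 mg/L
k = ln2 / t½ = 0.693147 / 38.3 = 0.01810 h⁻¹
C = C₀ · e^(−k·t) = 2.038 × e^(−0.01810 × 165)
  = 2.038 × 0.05046 = 0.1028 mg/L
(0.1028 mg/L = 0.1028 µg/mL)

0.103 µg/mL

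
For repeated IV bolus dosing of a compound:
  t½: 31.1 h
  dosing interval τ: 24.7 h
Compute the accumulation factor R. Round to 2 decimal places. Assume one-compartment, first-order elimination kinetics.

2.36

k = ln2 / t½ = 0.693147 / 31.1 = 0.02229 h⁻¹
e^(−kτ) = e^(−0.02229 × 24.7) = 0.5766
Accumulation ratio R = 1 / (1 − e^(−kτ)) = 1 / (1 − 0.5766) = 2.362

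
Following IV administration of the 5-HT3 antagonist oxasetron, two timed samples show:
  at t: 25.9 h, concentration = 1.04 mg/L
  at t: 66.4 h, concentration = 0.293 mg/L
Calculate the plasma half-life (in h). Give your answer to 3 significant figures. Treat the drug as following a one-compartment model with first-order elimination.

k = ln(C₁/C₂) / (t₂ − t₁) = ln(1.04/0.293) / (66.4 − 25.9)
  = 1.267 / 40.50 = 0.03128 h⁻¹
t½ = ln2 / k = 0.693147 / 0.03128 = 22.16 h

22.2 h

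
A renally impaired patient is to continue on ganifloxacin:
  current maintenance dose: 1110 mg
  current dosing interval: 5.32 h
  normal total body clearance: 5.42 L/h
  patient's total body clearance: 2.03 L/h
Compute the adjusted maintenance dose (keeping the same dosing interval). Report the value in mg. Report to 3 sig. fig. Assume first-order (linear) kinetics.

To keep the same average steady-state level, dosing rate must scale with clearance.
CL ratio = 2.03 / 5.42 = 0.3745
New dose (same interval) = 1110 × 0.3745 = 415.7 mg

416 mg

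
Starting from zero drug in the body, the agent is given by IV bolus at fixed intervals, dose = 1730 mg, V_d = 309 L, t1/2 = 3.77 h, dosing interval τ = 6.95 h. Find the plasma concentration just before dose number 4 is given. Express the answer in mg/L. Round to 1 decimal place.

C₀ per dose = Dose / Vd = 1730 / 309 = 5.599 mg/L
k = ln2 / t½ = 0.693147 / 3.77 = 0.1839 h⁻¹
Fraction remaining after one interval: r = e^(−kτ) = e^(−0.1839 × 6.95) = 0.2786
Before dose 4, 3 doses have been given (aged 1τ, 2τ, 3τ).
C_trough = C₀ × (r + r² + … + r^3) = C₀ × r(1−r^3)/(1−r)
        = 5.599 × 0.2786 × (1 − 0.02162) / (1 − 0.2786) = 2.116 mg/L

2.1 mg/L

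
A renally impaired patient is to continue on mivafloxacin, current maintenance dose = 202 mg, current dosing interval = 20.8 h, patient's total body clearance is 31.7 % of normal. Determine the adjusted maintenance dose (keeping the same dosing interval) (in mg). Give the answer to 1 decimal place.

64.0 mg

To keep the same average steady-state level, dosing rate must scale with clearance.
CL ratio = 31.7 / 100 = 0.3170
New dose (same interval) = 202 × 0.3170 = 64.03 mg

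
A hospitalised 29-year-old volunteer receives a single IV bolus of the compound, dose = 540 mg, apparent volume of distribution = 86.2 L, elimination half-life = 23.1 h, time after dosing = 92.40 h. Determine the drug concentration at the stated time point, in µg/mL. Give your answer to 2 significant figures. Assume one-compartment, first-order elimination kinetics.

C₀ = Dose / Vd = 540.0 / 86.2 = 6.265 mg/L
k = ln2 / t½ = 0.693147 / 23.1 = 0.03001 h⁻¹
t / t½ = 92.40 / 23.1 = 4 half-lives
C = C₀ × (1/2)^4 = 6.265 × 0.06250 = 0.3916 mg/L
(0.3916 mg/L = 0.3916 µg/mL)

0.39 µg/mL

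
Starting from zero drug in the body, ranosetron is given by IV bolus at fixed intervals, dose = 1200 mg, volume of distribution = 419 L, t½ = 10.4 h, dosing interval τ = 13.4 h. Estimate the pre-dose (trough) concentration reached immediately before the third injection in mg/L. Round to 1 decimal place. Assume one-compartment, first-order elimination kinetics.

C₀ per dose = Dose / Vd = 1200 / 419 = 2.864 mg/L
k = ln2 / t½ = 0.693147 / 10.4 = 0.06665 h⁻¹
Fraction remaining after one interval: r = e^(−kτ) = e^(−0.06665 × 13.4) = 0.4094
Before dose 3, 2 doses have been given (aged 1τ, 2τ).
C_trough = C₀ × (r + r²) = 2.864 × (0.4094 + 0.1676) = 1.653 mg/L

1.7 mg/L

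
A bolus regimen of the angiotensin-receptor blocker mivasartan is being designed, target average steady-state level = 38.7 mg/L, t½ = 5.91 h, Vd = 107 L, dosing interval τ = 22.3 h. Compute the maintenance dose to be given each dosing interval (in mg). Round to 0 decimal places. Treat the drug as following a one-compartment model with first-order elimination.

k = ln2 / t½ = 0.693147 / 5.91 = 0.1173 h⁻¹
CL = k × Vd = 0.1173 × 107 = 12.55 L/h
At steady state, Dose/τ = Css × CL.
Dose = Css × CL × τ = 38.7 × 12.55 × 22.3 = 10830 mg

10830 mg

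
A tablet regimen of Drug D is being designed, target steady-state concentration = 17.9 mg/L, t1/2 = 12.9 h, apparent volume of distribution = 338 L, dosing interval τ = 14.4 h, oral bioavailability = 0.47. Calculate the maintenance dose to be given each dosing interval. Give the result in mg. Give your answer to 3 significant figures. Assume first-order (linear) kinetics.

k = ln2 / t½ = 0.693147 / 12.9 = 0.05373 h⁻¹
CL = k × Vd = 0.05373 × 338 = 18.16 L/h
At steady state, F × (Dose/τ) = Css × CL.
Dose = Css × CL × τ / F = 17.9 × 18.16 × 14.4 / 0.47 = 9959 mg

9960 mg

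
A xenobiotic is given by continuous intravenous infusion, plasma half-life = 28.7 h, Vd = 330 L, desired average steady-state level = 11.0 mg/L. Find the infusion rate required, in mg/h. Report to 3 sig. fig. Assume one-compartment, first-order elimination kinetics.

k = ln2 / t½ = 0.693147 / 28.7 = 0.02415 h⁻¹
CL = k × Vd = 0.02415 × 330 = 7.970 L/h
At steady state, infusion rate R₀ = Css × CL = 11.0 × 7.970 = 87.67 mg/h

87.7 mg/h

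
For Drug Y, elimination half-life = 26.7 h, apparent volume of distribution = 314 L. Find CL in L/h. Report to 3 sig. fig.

k = ln2 / t½ = 0.693147 / 26.7 = 0.02596 h⁻¹
CL = k × Vd = 0.02596 × 314 = 8.151 L/h

8.15 L/h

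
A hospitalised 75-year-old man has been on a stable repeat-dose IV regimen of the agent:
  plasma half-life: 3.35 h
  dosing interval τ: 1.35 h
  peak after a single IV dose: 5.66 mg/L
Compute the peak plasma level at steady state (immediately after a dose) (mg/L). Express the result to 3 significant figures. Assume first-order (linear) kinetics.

23.2 mg/L

k = ln2 / t½ = 0.693147 / 3.35 = 0.2069 h⁻¹
e^(−kτ) = e^(−0.2069 × 1.35) = 0.7563
Accumulation ratio R = 1 / (1 − e^(−kτ)) = 1 / (1 − 0.7563) = 4.103
Steady-state peak = C₀ × R = 5.66 × 4.103 = 23.22 mg/L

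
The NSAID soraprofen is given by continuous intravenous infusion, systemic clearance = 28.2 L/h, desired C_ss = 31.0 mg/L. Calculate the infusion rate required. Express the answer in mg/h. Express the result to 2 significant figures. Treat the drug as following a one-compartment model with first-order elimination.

At steady state, infusion rate R₀ = Css × CL = 31.0 × 28.20 = 874.2 mg/h

870 mg/h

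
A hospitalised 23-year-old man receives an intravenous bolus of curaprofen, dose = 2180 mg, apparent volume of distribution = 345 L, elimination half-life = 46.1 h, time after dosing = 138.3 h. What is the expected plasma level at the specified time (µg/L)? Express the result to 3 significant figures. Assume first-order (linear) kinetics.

790 µg/L

C₀ = Dose / Vd = 2180 / 345 = 6.319 mg/L
k = ln2 / t½ = 0.693147 / 46.1 = 0.01504 h⁻¹
t / t½ = 138.3 / 46.1 = 3 half-lives
C = C₀ × (1/2)^3 = 6.319 × 0.1250 = 0.7899 mg/L
Convert: 0.7899 mg/L × 1000 = 789.9 µg/L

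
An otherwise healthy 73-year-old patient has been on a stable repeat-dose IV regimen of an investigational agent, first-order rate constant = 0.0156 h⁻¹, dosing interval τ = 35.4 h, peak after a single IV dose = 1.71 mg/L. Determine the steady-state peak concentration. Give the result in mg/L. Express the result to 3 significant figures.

4.03 mg/L

e^(−kτ) = e^(−0.01560 × 35.4) = 0.5757
Accumulation ratio R = 1 / (1 − e^(−kτ)) = 1 / (1 − 0.5757) = 2.357
Steady-state peak = C₀ × R = 1.71 × 2.357 = 4.030 mg/L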